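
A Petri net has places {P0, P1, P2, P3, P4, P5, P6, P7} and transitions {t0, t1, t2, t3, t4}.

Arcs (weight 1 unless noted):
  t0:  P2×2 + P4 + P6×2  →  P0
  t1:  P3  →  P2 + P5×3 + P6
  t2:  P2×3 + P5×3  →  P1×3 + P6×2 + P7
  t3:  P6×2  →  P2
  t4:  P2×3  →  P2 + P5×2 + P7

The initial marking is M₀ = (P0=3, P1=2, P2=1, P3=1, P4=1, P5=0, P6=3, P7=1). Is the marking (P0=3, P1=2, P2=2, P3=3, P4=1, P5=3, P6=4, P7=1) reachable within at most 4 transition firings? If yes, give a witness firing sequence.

NO — not reachable within 4 firings

depth 0: 1 marking
depth 1: 3 markings reached so far
depth 2: 5 markings reached so far
depth 3: 9 markings reached so far
depth 4: 11 markings reached so far
target is not among the 11 markings reachable within 4 steps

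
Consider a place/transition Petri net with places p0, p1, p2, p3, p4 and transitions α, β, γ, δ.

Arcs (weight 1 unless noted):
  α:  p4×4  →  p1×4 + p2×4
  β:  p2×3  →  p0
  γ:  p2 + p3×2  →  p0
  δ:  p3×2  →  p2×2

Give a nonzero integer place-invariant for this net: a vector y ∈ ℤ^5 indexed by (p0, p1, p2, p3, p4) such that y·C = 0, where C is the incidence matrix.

Incidence matrix C (rows=places, cols=transitions):
        α    β    γ    δ
   p0   0    1    1    0
   p1   4    0    0    0
   p2   4   -3   -1    2
   p3   0    0   -2   -2
   p4  -4    0    0    0

Candidate y = [3, -1, 1, 1, 0]; check y·C column-wise:
  col α: 3·0 + -1·4 + 1·4 + 1·0 + 0·-4 = 0
  col β: 3·1 + -1·0 + 1·-3 + 1·0 = 0
  col γ: 3·1 + -1·0 + 1·-1 + 1·-2 = 0
  col δ: 3·0 + -1·0 + 1·2 + 1·-2 = 0

y = (p0:3, p1:-1, p2:1, p3:1, p4:0)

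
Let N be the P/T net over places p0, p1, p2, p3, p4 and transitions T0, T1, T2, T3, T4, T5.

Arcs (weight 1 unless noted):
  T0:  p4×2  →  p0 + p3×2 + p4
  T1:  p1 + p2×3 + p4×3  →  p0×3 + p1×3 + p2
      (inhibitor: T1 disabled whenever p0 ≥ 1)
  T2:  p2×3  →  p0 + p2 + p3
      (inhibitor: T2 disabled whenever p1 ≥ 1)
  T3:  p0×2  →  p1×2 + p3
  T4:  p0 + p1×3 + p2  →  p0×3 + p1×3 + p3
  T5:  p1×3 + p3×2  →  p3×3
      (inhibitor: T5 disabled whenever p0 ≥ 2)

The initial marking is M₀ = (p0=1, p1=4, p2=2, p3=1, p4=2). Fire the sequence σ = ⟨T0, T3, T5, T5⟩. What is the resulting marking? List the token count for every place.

(p0=0, p1=0, p2=2, p3=6, p4=1)

step 1: fire T0:  (p0=1, p1=4, p2=2, p3=1, p4=2) → (p0=2, p1=4, p2=2, p3=3, p4=1)
step 2: fire T3:  (p0=2, p1=4, p2=2, p3=3, p4=1) → (p0=0, p1=6, p2=2, p3=4, p4=1)
step 3: fire T5:  (p0=0, p1=6, p2=2, p3=4, p4=1) → (p0=0, p1=3, p2=2, p3=5, p4=1)
step 4: fire T5:  (p0=0, p1=3, p2=2, p3=5, p4=1) → (p0=0, p1=0, p2=2, p3=6, p4=1)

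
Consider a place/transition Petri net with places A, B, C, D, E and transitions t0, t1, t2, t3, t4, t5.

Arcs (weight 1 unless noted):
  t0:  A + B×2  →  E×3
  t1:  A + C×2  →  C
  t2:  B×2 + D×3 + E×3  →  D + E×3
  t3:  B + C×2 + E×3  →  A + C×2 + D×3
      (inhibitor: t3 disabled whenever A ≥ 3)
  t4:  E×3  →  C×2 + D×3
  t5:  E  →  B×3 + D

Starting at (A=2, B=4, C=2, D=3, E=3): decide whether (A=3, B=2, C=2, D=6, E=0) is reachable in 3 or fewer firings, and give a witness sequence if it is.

NO — not reachable within 3 firings

depth 0: 1 marking
depth 1: 7 markings reached so far
depth 2: 21 markings reached so far
depth 3: 42 markings reached so far
target is not among the 42 markings reachable within 3 steps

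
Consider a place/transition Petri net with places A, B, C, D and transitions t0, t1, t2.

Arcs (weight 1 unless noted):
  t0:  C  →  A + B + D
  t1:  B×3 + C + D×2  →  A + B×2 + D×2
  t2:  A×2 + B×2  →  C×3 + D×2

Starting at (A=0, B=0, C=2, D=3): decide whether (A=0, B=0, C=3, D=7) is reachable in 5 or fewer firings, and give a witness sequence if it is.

step 1: fire t0:  (A=0, B=0, C=2, D=3) → (A=1, B=1, C=1, D=4)
step 2: fire t0:  (A=1, B=1, C=1, D=4) → (A=2, B=2, C=0, D=5)
step 3: fire t2:  (A=2, B=2, C=0, D=5) → (A=0, B=0, C=3, D=7)

YES — reachable via ⟨t0, t0, t2⟩ (3 firings)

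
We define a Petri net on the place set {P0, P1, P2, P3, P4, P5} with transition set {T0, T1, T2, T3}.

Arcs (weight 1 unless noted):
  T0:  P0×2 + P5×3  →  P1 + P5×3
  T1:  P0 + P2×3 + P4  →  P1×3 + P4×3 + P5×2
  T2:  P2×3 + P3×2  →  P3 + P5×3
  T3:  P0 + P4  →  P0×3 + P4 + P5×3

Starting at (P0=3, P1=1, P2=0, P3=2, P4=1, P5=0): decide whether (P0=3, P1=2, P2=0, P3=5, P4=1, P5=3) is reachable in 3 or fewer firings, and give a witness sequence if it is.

NO — not reachable within 3 firings

depth 0: 1 marking
depth 1: 2 markings reached so far
depth 2: 4 markings reached so far
depth 3: 7 markings reached so far
target is not among the 7 markings reachable within 3 steps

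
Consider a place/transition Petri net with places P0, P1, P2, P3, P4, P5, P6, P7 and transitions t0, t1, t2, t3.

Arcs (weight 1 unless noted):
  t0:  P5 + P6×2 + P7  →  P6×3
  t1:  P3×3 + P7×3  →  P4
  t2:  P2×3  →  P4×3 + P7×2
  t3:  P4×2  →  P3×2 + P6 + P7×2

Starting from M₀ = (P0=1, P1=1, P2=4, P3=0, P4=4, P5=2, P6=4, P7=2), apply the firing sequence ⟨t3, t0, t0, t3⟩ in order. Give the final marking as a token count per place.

step 1: fire t3:  (P0=1, P1=1, P2=4, P3=0, P4=4, P5=2, P6=4, P7=2) → (P0=1, P1=1, P2=4, P3=2, P4=2, P5=2, P6=5, P7=4)
step 2: fire t0:  (P0=1, P1=1, P2=4, P3=2, P4=2, P5=2, P6=5, P7=4) → (P0=1, P1=1, P2=4, P3=2, P4=2, P5=1, P6=6, P7=3)
step 3: fire t0:  (P0=1, P1=1, P2=4, P3=2, P4=2, P5=1, P6=6, P7=3) → (P0=1, P1=1, P2=4, P3=2, P4=2, P5=0, P6=7, P7=2)
step 4: fire t3:  (P0=1, P1=1, P2=4, P3=2, P4=2, P5=0, P6=7, P7=2) → (P0=1, P1=1, P2=4, P3=4, P4=0, P5=0, P6=8, P7=4)

(P0=1, P1=1, P2=4, P3=4, P4=0, P5=0, P6=8, P7=4)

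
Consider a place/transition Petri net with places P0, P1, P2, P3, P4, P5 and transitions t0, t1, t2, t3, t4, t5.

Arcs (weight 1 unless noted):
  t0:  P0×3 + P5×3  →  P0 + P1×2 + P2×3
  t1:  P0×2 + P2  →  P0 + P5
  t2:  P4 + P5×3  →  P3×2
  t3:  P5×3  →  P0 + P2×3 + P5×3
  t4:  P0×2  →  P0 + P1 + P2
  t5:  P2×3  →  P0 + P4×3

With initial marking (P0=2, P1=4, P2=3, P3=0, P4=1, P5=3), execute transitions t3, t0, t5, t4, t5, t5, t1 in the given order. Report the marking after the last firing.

step 1: fire t3:  (P0=2, P1=4, P2=3, P3=0, P4=1, P5=3) → (P0=3, P1=4, P2=6, P3=0, P4=1, P5=3)
step 2: fire t0:  (P0=3, P1=4, P2=6, P3=0, P4=1, P5=3) → (P0=1, P1=6, P2=9, P3=0, P4=1, P5=0)
step 3: fire t5:  (P0=1, P1=6, P2=9, P3=0, P4=1, P5=0) → (P0=2, P1=6, P2=6, P3=0, P4=4, P5=0)
step 4: fire t4:  (P0=2, P1=6, P2=6, P3=0, P4=4, P5=0) → (P0=1, P1=7, P2=7, P3=0, P4=4, P5=0)
step 5: fire t5:  (P0=1, P1=7, P2=7, P3=0, P4=4, P5=0) → (P0=2, P1=7, P2=4, P3=0, P4=7, P5=0)
step 6: fire t5:  (P0=2, P1=7, P2=4, P3=0, P4=7, P5=0) → (P0=3, P1=7, P2=1, P3=0, P4=10, P5=0)
step 7: fire t1:  (P0=3, P1=7, P2=1, P3=0, P4=10, P5=0) → (P0=2, P1=7, P2=0, P3=0, P4=10, P5=1)

(P0=2, P1=7, P2=0, P3=0, P4=10, P5=1)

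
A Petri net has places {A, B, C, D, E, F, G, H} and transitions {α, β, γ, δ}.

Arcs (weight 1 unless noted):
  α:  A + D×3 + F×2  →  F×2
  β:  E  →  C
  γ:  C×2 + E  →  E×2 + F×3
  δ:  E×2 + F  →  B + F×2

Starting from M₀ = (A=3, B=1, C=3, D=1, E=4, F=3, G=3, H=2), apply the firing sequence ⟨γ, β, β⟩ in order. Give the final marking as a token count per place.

step 1: fire γ:  (A=3, B=1, C=3, D=1, E=4, F=3, G=3, H=2) → (A=3, B=1, C=1, D=1, E=5, F=6, G=3, H=2)
step 2: fire β:  (A=3, B=1, C=1, D=1, E=5, F=6, G=3, H=2) → (A=3, B=1, C=2, D=1, E=4, F=6, G=3, H=2)
step 3: fire β:  (A=3, B=1, C=2, D=1, E=4, F=6, G=3, H=2) → (A=3, B=1, C=3, D=1, E=3, F=6, G=3, H=2)

(A=3, B=1, C=3, D=1, E=3, F=6, G=3, H=2)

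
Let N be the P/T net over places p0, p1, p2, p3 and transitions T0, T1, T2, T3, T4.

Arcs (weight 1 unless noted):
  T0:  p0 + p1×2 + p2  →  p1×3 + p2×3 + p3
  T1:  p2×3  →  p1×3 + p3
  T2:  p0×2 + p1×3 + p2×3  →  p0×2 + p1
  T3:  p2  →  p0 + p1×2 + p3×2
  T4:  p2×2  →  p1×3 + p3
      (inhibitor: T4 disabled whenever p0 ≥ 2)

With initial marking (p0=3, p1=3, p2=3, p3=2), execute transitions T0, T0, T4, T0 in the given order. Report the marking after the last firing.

(p0=0, p1=9, p2=7, p3=6)

step 1: fire T0:  (p0=3, p1=3, p2=3, p3=2) → (p0=2, p1=4, p2=5, p3=3)
step 2: fire T0:  (p0=2, p1=4, p2=5, p3=3) → (p0=1, p1=5, p2=7, p3=4)
step 3: fire T4:  (p0=1, p1=5, p2=7, p3=4) → (p0=1, p1=8, p2=5, p3=5)
step 4: fire T0:  (p0=1, p1=8, p2=5, p3=5) → (p0=0, p1=9, p2=7, p3=6)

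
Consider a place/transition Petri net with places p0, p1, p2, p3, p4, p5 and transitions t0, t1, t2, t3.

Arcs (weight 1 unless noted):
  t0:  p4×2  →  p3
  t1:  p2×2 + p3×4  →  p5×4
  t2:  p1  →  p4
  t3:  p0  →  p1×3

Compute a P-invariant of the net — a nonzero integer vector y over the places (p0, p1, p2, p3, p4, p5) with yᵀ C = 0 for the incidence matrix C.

y = (p0:3, p1:1, p2:-4, p3:2, p4:1, p5:0)

Incidence matrix C (rows=places, cols=transitions):
       t0   t1   t2   t3
   p0   0    0    0   -1
   p1   0    0   -1    3
   p2   0   -2    0    0
   p3   1   -4    0    0
   p4  -2    0    1    0
   p5   0    4    0    0

Candidate y = [3, 1, -4, 2, 1, 0]; check y·C column-wise:
  col t0: 3·0 + 1·0 + -4·0 + 2·1 + 1·-2 = 0
  col t1: 3·0 + 1·0 + -4·-2 + 2·-4 + 1·0 + 0·4 = 0
  col t2: 3·0 + 1·-1 + -4·0 + 2·0 + 1·1 = 0
  col t3: 3·-1 + 1·3 + -4·0 + 2·0 + 1·0 = 0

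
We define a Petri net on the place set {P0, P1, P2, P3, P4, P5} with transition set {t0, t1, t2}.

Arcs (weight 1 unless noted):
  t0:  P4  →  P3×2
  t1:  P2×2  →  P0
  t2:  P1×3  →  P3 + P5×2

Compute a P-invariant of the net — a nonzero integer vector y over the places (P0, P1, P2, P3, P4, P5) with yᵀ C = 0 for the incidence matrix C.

Incidence matrix C (rows=places, cols=transitions):
       t0   t1   t2
   P0   0    1    0
   P1   0    0   -3
   P2   0   -2    0
   P3   2    0    1
   P4  -1    0    0
   P5   0    0    2

Candidate y = [2, 0, 1, 0, 0, 0]; check y·C column-wise:
  col t0: 2·0 + 1·0 + 0·2 + 0·-1 = 0
  col t1: 2·1 + 1·-2 = 0
  col t2: 2·0 + 0·-3 + 1·0 + 0·1 + 0·2 = 0

y = (P0:2, P1:0, P2:1, P3:0, P4:0, P5:0)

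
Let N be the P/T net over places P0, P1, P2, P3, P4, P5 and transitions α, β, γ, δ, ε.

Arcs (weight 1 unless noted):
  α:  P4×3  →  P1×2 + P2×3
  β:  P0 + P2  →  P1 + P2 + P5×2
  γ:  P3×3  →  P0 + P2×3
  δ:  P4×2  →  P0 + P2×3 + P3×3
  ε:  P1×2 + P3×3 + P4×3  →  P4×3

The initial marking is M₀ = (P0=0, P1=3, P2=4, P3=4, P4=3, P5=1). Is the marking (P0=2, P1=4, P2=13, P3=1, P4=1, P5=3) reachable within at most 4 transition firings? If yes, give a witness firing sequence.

YES — reachable via ⟨γ, β, δ, γ⟩ (4 firings)

step 1: fire γ:  (P0=0, P1=3, P2=4, P3=4, P4=3, P5=1) → (P0=1, P1=3, P2=7, P3=1, P4=3, P5=1)
step 2: fire β:  (P0=1, P1=3, P2=7, P3=1, P4=3, P5=1) → (P0=0, P1=4, P2=7, P3=1, P4=3, P5=3)
step 3: fire δ:  (P0=0, P1=4, P2=7, P3=1, P4=3, P5=3) → (P0=1, P1=4, P2=10, P3=4, P4=1, P5=3)
step 4: fire γ:  (P0=1, P1=4, P2=10, P3=4, P4=1, P5=3) → (P0=2, P1=4, P2=13, P3=1, P4=1, P5=3)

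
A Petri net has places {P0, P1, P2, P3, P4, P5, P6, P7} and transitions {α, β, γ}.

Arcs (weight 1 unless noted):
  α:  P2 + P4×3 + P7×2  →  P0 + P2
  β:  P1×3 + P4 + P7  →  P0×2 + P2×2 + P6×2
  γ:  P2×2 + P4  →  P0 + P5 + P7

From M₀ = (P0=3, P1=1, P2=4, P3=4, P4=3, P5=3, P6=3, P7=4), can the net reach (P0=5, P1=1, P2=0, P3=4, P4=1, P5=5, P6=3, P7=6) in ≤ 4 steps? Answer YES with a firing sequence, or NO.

YES — reachable via ⟨γ, γ⟩ (2 firings)

step 1: fire γ:  (P0=3, P1=1, P2=4, P3=4, P4=3, P5=3, P6=3, P7=4) → (P0=4, P1=1, P2=2, P3=4, P4=2, P5=4, P6=3, P7=5)
step 2: fire γ:  (P0=4, P1=1, P2=2, P3=4, P4=2, P5=4, P6=3, P7=5) → (P0=5, P1=1, P2=0, P3=4, P4=1, P5=5, P6=3, P7=6)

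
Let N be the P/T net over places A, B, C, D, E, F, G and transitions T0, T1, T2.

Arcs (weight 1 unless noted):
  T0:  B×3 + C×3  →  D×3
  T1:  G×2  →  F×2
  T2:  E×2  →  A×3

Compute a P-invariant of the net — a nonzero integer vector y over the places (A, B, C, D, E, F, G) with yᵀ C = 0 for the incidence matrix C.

Incidence matrix C (rows=places, cols=transitions):
       T0   T1   T2
    A   0    0    3
    B  -3    0    0
    C  -3    0    0
    D   3    0    0
    E   0    0   -2
    F   0    2    0
    G   0   -2    0

Candidate y = [0, 1, -1, 0, 0, 0, 0]; check y·C column-wise:
  col T0: 1·-3 + -1·-3 + 0·3 = 0
  col T1: 1·0 + -1·0 + 0·2 + 0·-2 = 0
  col T2: 0·3 + 1·0 + -1·0 + 0·-2 = 0

y = (A:0, B:1, C:-1, D:0, E:0, F:0, G:0)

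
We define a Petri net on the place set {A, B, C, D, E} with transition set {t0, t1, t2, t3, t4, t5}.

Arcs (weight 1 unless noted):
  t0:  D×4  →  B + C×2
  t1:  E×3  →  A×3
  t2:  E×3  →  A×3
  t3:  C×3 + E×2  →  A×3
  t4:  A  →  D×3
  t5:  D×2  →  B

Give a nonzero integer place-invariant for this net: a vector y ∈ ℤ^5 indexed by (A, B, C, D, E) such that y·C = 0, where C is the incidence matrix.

Incidence matrix C (rows=places, cols=transitions):
       t0   t1   t2   t3   t4   t5
    A   0    3    3    3   -1    0
    B   1    0    0    0    0    1
    C   2    0    0   -3    0    0
    D  -4    0    0    0    3   -2
    E   0   -3   -3   -2    0    0

Candidate y = [3, 2, 1, 1, 3]; check y·C column-wise:
  col t0: 3·0 + 2·1 + 1·2 + 1·-4 + 3·0 = 0
  col t1: 3·3 + 2·0 + 1·0 + 1·0 + 3·-3 = 0
  col t2: 3·3 + 2·0 + 1·0 + 1·0 + 3·-3 = 0
  col t3: 3·3 + 2·0 + 1·-3 + 1·0 + 3·-2 = 0
  col t4: 3·-1 + 2·0 + 1·0 + 1·3 + 3·0 = 0
  col t5: 3·0 + 2·1 + 1·0 + 1·-2 + 3·0 = 0

y = (A:3, B:2, C:1, D:1, E:3)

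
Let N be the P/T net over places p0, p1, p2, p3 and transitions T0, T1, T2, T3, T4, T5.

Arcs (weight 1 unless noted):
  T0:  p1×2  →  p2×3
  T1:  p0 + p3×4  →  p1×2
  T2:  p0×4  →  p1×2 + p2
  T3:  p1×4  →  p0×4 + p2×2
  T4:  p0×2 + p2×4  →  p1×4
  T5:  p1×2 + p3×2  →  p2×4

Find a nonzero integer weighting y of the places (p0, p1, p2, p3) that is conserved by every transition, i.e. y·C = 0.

Incidence matrix C (rows=places, cols=transitions):
       T0   T1   T2   T3   T4   T5
   p0   0   -1   -4    4   -2    0
   p1  -2    2    2   -4    4   -2
   p2   3    0    1    2   -4    4
   p3   0   -4    0    0    0   -2

Candidate y = [2, 3, 2, 1]; check y·C column-wise:
  col T0: 2·0 + 3·-2 + 2·3 + 1·0 = 0
  col T1: 2·-1 + 3·2 + 2·0 + 1·-4 = 0
  col T2: 2·-4 + 3·2 + 2·1 + 1·0 = 0
  col T3: 2·4 + 3·-4 + 2·2 + 1·0 = 0
  col T4: 2·-2 + 3·4 + 2·-4 + 1·0 = 0
  col T5: 2·0 + 3·-2 + 2·4 + 1·-2 = 0

y = (p0:2, p1:3, p2:2, p3:1)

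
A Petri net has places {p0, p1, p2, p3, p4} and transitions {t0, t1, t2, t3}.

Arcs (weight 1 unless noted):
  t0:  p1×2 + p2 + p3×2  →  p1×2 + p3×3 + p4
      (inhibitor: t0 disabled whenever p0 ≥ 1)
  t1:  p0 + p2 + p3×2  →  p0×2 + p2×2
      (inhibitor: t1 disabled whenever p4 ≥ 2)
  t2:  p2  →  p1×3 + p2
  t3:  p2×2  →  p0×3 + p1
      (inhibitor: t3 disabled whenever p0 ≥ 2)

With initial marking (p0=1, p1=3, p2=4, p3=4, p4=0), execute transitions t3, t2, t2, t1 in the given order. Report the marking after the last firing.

step 1: fire t3:  (p0=1, p1=3, p2=4, p3=4, p4=0) → (p0=4, p1=4, p2=2, p3=4, p4=0)
step 2: fire t2:  (p0=4, p1=4, p2=2, p3=4, p4=0) → (p0=4, p1=7, p2=2, p3=4, p4=0)
step 3: fire t2:  (p0=4, p1=7, p2=2, p3=4, p4=0) → (p0=4, p1=10, p2=2, p3=4, p4=0)
step 4: fire t1:  (p0=4, p1=10, p2=2, p3=4, p4=0) → (p0=5, p1=10, p2=3, p3=2, p4=0)

(p0=5, p1=10, p2=3, p3=2, p4=0)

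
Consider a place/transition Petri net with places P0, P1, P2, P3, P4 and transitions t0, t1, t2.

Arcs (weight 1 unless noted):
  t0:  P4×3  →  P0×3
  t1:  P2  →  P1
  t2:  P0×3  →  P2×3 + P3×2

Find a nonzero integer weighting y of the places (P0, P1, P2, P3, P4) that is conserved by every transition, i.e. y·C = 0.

Incidence matrix C (rows=places, cols=transitions):
       t0   t1   t2
   P0   3    0   -3
   P1   0    1    0
   P2   0   -1    3
   P3   0    0    2
   P4  -3    0    0

Candidate y = [0, 2, 2, -3, 0]; check y·C column-wise:
  col t0: 0·3 + 2·0 + 2·0 + -3·0 + 0·-3 = 0
  col t1: 2·1 + 2·-1 + -3·0 = 0
  col t2: 0·-3 + 2·0 + 2·3 + -3·2 = 0

y = (P0:0, P1:2, P2:2, P3:-3, P4:0)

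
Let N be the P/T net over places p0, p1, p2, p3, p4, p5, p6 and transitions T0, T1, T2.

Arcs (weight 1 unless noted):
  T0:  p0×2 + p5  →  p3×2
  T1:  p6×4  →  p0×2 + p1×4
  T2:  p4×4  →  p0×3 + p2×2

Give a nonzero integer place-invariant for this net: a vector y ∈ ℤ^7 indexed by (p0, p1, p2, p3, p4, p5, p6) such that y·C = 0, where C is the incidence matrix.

Incidence matrix C (rows=places, cols=transitions):
       T0   T1   T2
   p0  -2    2    3
   p1   0    4    0
   p2   0    0    2
   p3   2    0    0
   p4   0    0   -4
   p5  -1    0    0
   p6   0   -4    0

Candidate y = [2, -1, -3, 2, 0, 0, 0]; check y·C column-wise:
  col T0: 2·-2 + -1·0 + -3·0 + 2·2 + 0·-1 = 0
  col T1: 2·2 + -1·4 + -3·0 + 2·0 + 0·-4 = 0
  col T2: 2·3 + -1·0 + -3·2 + 2·0 + 0·-4 = 0

y = (p0:2, p1:-1, p2:-3, p3:2, p4:0, p5:0, p6:0)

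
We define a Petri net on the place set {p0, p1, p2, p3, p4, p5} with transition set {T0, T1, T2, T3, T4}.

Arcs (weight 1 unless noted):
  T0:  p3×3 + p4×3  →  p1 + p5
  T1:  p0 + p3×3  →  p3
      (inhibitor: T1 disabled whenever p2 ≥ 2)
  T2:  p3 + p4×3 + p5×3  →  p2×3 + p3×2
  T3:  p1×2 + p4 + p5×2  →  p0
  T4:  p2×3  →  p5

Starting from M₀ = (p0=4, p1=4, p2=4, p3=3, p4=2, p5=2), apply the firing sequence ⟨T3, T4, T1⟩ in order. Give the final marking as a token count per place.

step 1: fire T3:  (p0=4, p1=4, p2=4, p3=3, p4=2, p5=2) → (p0=5, p1=2, p2=4, p3=3, p4=1, p5=0)
step 2: fire T4:  (p0=5, p1=2, p2=4, p3=3, p4=1, p5=0) → (p0=5, p1=2, p2=1, p3=3, p4=1, p5=1)
step 3: fire T1:  (p0=5, p1=2, p2=1, p3=3, p4=1, p5=1) → (p0=4, p1=2, p2=1, p3=1, p4=1, p5=1)

(p0=4, p1=2, p2=1, p3=1, p4=1, p5=1)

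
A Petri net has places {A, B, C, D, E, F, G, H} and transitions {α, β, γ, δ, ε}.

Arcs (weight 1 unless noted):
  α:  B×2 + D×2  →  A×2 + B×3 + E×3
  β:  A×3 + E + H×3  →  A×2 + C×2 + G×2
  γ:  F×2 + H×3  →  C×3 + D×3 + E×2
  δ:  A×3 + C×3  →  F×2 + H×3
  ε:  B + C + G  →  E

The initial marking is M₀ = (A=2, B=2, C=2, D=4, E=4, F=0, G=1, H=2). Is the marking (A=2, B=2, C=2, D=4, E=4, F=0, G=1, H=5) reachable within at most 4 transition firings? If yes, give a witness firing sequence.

depth 0: 1 marking
depth 1: 3 markings reached so far
depth 2: 5 markings reached so far
depth 3: 6 markings reached so far
depth 4: 6 markings reached so far
(frontier empty at depth 4; search complete)
target is not among the 6 markings reachable within 4 steps

NO — not reachable within 4 firings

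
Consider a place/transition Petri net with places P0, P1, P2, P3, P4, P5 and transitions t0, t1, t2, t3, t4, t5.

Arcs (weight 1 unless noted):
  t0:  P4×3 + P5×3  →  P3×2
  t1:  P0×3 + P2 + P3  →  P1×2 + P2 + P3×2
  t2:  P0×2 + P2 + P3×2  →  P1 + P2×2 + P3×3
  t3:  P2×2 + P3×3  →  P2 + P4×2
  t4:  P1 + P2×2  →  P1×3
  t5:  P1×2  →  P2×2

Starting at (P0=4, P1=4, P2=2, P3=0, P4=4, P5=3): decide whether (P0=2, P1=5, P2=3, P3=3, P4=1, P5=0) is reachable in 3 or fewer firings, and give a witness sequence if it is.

YES — reachable via ⟨t0, t2⟩ (2 firings)

step 1: fire t0:  (P0=4, P1=4, P2=2, P3=0, P4=4, P5=3) → (P0=4, P1=4, P2=2, P3=2, P4=1, P5=0)
step 2: fire t2:  (P0=4, P1=4, P2=2, P3=2, P4=1, P5=0) → (P0=2, P1=5, P2=3, P3=3, P4=1, P5=0)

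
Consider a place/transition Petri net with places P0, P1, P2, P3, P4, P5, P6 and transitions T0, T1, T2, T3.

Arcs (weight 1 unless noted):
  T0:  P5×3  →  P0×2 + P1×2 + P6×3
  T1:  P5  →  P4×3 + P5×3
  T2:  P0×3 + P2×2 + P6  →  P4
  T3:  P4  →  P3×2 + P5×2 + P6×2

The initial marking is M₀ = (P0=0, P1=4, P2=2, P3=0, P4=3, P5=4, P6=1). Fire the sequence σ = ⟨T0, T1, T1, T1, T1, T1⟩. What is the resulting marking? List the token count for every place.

(P0=2, P1=6, P2=2, P3=0, P4=18, P5=11, P6=4)

step 1: fire T0:  (P0=0, P1=4, P2=2, P3=0, P4=3, P5=4, P6=1) → (P0=2, P1=6, P2=2, P3=0, P4=3, P5=1, P6=4)
step 2: fire T1:  (P0=2, P1=6, P2=2, P3=0, P4=3, P5=1, P6=4) → (P0=2, P1=6, P2=2, P3=0, P4=6, P5=3, P6=4)
step 3: fire T1:  (P0=2, P1=6, P2=2, P3=0, P4=6, P5=3, P6=4) → (P0=2, P1=6, P2=2, P3=0, P4=9, P5=5, P6=4)
step 4: fire T1:  (P0=2, P1=6, P2=2, P3=0, P4=9, P5=5, P6=4) → (P0=2, P1=6, P2=2, P3=0, P4=12, P5=7, P6=4)
step 5: fire T1:  (P0=2, P1=6, P2=2, P3=0, P4=12, P5=7, P6=4) → (P0=2, P1=6, P2=2, P3=0, P4=15, P5=9, P6=4)
step 6: fire T1:  (P0=2, P1=6, P2=2, P3=0, P4=15, P5=9, P6=4) → (P0=2, P1=6, P2=2, P3=0, P4=18, P5=11, P6=4)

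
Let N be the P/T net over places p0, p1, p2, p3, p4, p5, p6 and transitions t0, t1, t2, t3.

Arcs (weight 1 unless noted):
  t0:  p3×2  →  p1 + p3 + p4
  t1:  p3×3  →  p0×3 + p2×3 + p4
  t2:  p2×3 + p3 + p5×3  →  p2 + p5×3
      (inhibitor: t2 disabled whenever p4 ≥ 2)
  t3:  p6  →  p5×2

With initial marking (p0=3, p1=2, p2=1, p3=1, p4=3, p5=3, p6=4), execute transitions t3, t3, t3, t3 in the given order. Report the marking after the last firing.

step 1: fire t3:  (p0=3, p1=2, p2=1, p3=1, p4=3, p5=3, p6=4) → (p0=3, p1=2, p2=1, p3=1, p4=3, p5=5, p6=3)
step 2: fire t3:  (p0=3, p1=2, p2=1, p3=1, p4=3, p5=5, p6=3) → (p0=3, p1=2, p2=1, p3=1, p4=3, p5=7, p6=2)
step 3: fire t3:  (p0=3, p1=2, p2=1, p3=1, p4=3, p5=7, p6=2) → (p0=3, p1=2, p2=1, p3=1, p4=3, p5=9, p6=1)
step 4: fire t3:  (p0=3, p1=2, p2=1, p3=1, p4=3, p5=9, p6=1) → (p0=3, p1=2, p2=1, p3=1, p4=3, p5=11, p6=0)

(p0=3, p1=2, p2=1, p3=1, p4=3, p5=11, p6=0)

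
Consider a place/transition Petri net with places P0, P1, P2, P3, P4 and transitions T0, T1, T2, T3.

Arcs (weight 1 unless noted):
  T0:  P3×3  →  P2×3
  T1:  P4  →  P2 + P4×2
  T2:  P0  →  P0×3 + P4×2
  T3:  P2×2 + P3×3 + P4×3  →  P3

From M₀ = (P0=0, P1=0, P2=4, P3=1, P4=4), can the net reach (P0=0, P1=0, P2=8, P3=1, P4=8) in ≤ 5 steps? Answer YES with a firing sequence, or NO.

step 1: fire T1:  (P0=0, P1=0, P2=4, P3=1, P4=4) → (P0=0, P1=0, P2=5, P3=1, P4=5)
step 2: fire T1:  (P0=0, P1=0, P2=5, P3=1, P4=5) → (P0=0, P1=0, P2=6, P3=1, P4=6)
step 3: fire T1:  (P0=0, P1=0, P2=6, P3=1, P4=6) → (P0=0, P1=0, P2=7, P3=1, P4=7)
step 4: fire T1:  (P0=0, P1=0, P2=7, P3=1, P4=7) → (P0=0, P1=0, P2=8, P3=1, P4=8)

YES — reachable via ⟨T1, T1, T1, T1⟩ (4 firings)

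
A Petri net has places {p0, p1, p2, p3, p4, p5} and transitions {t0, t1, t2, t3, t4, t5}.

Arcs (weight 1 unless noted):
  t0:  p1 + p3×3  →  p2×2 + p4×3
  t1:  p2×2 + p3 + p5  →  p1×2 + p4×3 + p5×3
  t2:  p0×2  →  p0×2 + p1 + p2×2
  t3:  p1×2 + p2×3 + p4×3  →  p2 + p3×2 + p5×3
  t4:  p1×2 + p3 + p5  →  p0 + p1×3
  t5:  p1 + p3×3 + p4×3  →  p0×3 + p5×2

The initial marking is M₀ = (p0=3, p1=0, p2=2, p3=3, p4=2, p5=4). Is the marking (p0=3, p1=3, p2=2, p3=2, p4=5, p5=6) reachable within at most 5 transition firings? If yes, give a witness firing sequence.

YES — reachable via ⟨t1, t2⟩ (2 firings)

step 1: fire t1:  (p0=3, p1=0, p2=2, p3=3, p4=2, p5=4) → (p0=3, p1=2, p2=0, p3=2, p4=5, p5=6)
step 2: fire t2:  (p0=3, p1=2, p2=0, p3=2, p4=5, p5=6) → (p0=3, p1=3, p2=2, p3=2, p4=5, p5=6)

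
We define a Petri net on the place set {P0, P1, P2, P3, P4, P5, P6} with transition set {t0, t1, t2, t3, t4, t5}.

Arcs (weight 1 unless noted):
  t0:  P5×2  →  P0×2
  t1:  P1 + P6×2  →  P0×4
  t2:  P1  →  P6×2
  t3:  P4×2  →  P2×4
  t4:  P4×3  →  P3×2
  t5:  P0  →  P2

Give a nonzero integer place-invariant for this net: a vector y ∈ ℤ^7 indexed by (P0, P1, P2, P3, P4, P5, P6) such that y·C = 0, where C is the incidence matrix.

y = (P0:1, P1:2, P2:1, P3:3, P4:2, P5:1, P6:1)

Incidence matrix C (rows=places, cols=transitions):
       t0   t1   t2   t3   t4   t5
   P0   2    4    0    0    0   -1
   P1   0   -1   -1    0    0    0
   P2   0    0    0    4    0    1
   P3   0    0    0    0    2    0
   P4   0    0    0   -2   -3    0
   P5  -2    0    0    0    0    0
   P6   0   -2    2    0    0    0

Candidate y = [1, 2, 1, 3, 2, 1, 1]; check y·C column-wise:
  col t0: 1·2 + 2·0 + 1·0 + 3·0 + 2·0 + 1·-2 + 1·0 = 0
  col t1: 1·4 + 2·-1 + 1·0 + 3·0 + 2·0 + 1·0 + 1·-2 = 0
  col t2: 1·0 + 2·-1 + 1·0 + 3·0 + 2·0 + 1·0 + 1·2 = 0
  col t3: 1·0 + 2·0 + 1·4 + 3·0 + 2·-2 + 1·0 + 1·0 = 0
  col t4: 1·0 + 2·0 + 1·0 + 3·2 + 2·-3 + 1·0 + 1·0 = 0
  col t5: 1·-1 + 2·0 + 1·1 + 3·0 + 2·0 + 1·0 + 1·0 = 0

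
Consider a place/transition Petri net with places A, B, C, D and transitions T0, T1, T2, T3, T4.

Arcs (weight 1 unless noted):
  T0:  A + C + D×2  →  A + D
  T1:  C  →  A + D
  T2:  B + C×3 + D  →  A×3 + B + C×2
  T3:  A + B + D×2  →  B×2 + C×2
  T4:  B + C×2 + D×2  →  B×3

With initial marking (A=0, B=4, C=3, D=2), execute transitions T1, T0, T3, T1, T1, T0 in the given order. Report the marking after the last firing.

(A=2, B=5, C=0, D=1)

step 1: fire T1:  (A=0, B=4, C=3, D=2) → (A=1, B=4, C=2, D=3)
step 2: fire T0:  (A=1, B=4, C=2, D=3) → (A=1, B=4, C=1, D=2)
step 3: fire T3:  (A=1, B=4, C=1, D=2) → (A=0, B=5, C=3, D=0)
step 4: fire T1:  (A=0, B=5, C=3, D=0) → (A=1, B=5, C=2, D=1)
step 5: fire T1:  (A=1, B=5, C=2, D=1) → (A=2, B=5, C=1, D=2)
step 6: fire T0:  (A=2, B=5, C=1, D=2) → (A=2, B=5, C=0, D=1)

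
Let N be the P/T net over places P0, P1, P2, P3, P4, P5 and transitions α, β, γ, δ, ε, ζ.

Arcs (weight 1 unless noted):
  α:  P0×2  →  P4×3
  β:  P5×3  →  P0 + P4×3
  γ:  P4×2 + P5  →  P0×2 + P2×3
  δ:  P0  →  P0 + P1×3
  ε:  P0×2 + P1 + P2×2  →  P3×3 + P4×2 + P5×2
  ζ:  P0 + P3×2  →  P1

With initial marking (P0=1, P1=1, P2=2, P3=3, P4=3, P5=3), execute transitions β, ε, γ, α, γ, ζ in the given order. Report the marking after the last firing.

(P0=1, P1=1, P2=6, P3=4, P4=7, P5=0)

step 1: fire β:  (P0=1, P1=1, P2=2, P3=3, P4=3, P5=3) → (P0=2, P1=1, P2=2, P3=3, P4=6, P5=0)
step 2: fire ε:  (P0=2, P1=1, P2=2, P3=3, P4=6, P5=0) → (P0=0, P1=0, P2=0, P3=6, P4=8, P5=2)
step 3: fire γ:  (P0=0, P1=0, P2=0, P3=6, P4=8, P5=2) → (P0=2, P1=0, P2=3, P3=6, P4=6, P5=1)
step 4: fire α:  (P0=2, P1=0, P2=3, P3=6, P4=6, P5=1) → (P0=0, P1=0, P2=3, P3=6, P4=9, P5=1)
step 5: fire γ:  (P0=0, P1=0, P2=3, P3=6, P4=9, P5=1) → (P0=2, P1=0, P2=6, P3=6, P4=7, P5=0)
step 6: fire ζ:  (P0=2, P1=0, P2=6, P3=6, P4=7, P5=0) → (P0=1, P1=1, P2=6, P3=4, P4=7, P5=0)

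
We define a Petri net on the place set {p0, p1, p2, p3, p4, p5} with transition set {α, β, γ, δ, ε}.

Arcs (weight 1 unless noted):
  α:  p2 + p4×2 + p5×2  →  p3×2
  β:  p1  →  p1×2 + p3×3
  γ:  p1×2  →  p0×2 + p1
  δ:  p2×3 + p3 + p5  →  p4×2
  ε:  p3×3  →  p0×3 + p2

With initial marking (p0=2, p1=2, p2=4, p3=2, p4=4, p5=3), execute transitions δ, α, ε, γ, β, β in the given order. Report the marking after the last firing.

step 1: fire δ:  (p0=2, p1=2, p2=4, p3=2, p4=4, p5=3) → (p0=2, p1=2, p2=1, p3=1, p4=6, p5=2)
step 2: fire α:  (p0=2, p1=2, p2=1, p3=1, p4=6, p5=2) → (p0=2, p1=2, p2=0, p3=3, p4=4, p5=0)
step 3: fire ε:  (p0=2, p1=2, p2=0, p3=3, p4=4, p5=0) → (p0=5, p1=2, p2=1, p3=0, p4=4, p5=0)
step 4: fire γ:  (p0=5, p1=2, p2=1, p3=0, p4=4, p5=0) → (p0=7, p1=1, p2=1, p3=0, p4=4, p5=0)
step 5: fire β:  (p0=7, p1=1, p2=1, p3=0, p4=4, p5=0) → (p0=7, p1=2, p2=1, p3=3, p4=4, p5=0)
step 6: fire β:  (p0=7, p1=2, p2=1, p3=3, p4=4, p5=0) → (p0=7, p1=3, p2=1, p3=6, p4=4, p5=0)

(p0=7, p1=3, p2=1, p3=6, p4=4, p5=0)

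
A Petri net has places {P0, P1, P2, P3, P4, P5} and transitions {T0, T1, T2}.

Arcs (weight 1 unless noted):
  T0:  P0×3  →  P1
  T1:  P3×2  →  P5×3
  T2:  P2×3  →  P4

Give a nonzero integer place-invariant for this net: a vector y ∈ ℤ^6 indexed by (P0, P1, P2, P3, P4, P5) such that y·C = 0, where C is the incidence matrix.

y = (P0:1, P1:3, P2:0, P3:0, P4:0, P5:0)

Incidence matrix C (rows=places, cols=transitions):
       T0   T1   T2
   P0  -3    0    0
   P1   1    0    0
   P2   0    0   -3
   P3   0   -2    0
   P4   0    0    1
   P5   0    3    0

Candidate y = [1, 3, 0, 0, 0, 0]; check y·C column-wise:
  col T0: 1·-3 + 3·1 = 0
  col T1: 1·0 + 3·0 + 0·-2 + 0·3 = 0
  col T2: 1·0 + 3·0 + 0·-3 + 0·1 = 0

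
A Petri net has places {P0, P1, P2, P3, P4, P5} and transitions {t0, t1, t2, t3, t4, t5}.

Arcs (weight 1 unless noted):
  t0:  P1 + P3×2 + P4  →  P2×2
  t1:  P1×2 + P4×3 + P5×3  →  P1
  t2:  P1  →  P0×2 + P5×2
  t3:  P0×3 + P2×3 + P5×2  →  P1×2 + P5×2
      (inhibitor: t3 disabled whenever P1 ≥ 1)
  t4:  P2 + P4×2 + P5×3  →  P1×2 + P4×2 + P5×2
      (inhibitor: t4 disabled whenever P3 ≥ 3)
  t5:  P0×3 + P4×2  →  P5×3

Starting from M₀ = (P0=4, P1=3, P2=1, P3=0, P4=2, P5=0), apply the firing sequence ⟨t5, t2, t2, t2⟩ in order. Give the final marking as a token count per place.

step 1: fire t5:  (P0=4, P1=3, P2=1, P3=0, P4=2, P5=0) → (P0=1, P1=3, P2=1, P3=0, P4=0, P5=3)
step 2: fire t2:  (P0=1, P1=3, P2=1, P3=0, P4=0, P5=3) → (P0=3, P1=2, P2=1, P3=0, P4=0, P5=5)
step 3: fire t2:  (P0=3, P1=2, P2=1, P3=0, P4=0, P5=5) → (P0=5, P1=1, P2=1, P3=0, P4=0, P5=7)
step 4: fire t2:  (P0=5, P1=1, P2=1, P3=0, P4=0, P5=7) → (P0=7, P1=0, P2=1, P3=0, P4=0, P5=9)

(P0=7, P1=0, P2=1, P3=0, P4=0, P5=9)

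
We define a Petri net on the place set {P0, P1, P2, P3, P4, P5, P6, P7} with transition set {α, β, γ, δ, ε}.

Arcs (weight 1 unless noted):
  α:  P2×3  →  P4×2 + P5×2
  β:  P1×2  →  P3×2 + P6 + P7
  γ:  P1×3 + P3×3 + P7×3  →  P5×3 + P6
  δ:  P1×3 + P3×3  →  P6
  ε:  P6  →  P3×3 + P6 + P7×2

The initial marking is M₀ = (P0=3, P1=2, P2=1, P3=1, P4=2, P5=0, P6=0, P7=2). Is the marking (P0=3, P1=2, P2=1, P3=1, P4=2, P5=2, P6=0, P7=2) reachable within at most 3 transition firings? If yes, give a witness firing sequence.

NO — not reachable within 3 firings

depth 0: 1 marking
depth 1: 2 markings reached so far
depth 2: 3 markings reached so far
depth 3: 4 markings reached so far
target is not among the 4 markings reachable within 3 steps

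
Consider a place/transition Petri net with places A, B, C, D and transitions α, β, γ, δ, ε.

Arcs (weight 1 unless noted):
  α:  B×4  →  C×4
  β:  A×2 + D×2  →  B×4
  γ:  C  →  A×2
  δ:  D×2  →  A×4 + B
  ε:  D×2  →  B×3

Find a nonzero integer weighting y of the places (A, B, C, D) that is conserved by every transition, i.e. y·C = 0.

Incidence matrix C (rows=places, cols=transitions):
        α    β    γ    δ    ε
    A   0   -2    2    4    0
    B  -4    4    0    1    3
    C   4    0   -1    0    0
    D   0   -2    0   -2   -2

Candidate y = [1, 2, 2, 3]; check y·C column-wise:
  col α: 1·0 + 2·-4 + 2·4 + 3·0 = 0
  col β: 1·-2 + 2·4 + 2·0 + 3·-2 = 0
  col γ: 1·2 + 2·0 + 2·-1 + 3·0 = 0
  col δ: 1·4 + 2·1 + 2·0 + 3·-2 = 0
  col ε: 1·0 + 2·3 + 2·0 + 3·-2 = 0

y = (A:1, B:2, C:2, D:3)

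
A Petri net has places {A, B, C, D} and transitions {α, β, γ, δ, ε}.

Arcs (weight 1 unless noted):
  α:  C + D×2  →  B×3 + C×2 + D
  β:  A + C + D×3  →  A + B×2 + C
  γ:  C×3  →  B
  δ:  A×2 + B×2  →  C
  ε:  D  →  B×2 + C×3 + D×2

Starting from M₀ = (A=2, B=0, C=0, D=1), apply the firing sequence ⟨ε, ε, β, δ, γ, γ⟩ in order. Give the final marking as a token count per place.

step 1: fire ε:  (A=2, B=0, C=0, D=1) → (A=2, B=2, C=3, D=2)
step 2: fire ε:  (A=2, B=2, C=3, D=2) → (A=2, B=4, C=6, D=3)
step 3: fire β:  (A=2, B=4, C=6, D=3) → (A=2, B=6, C=6, D=0)
step 4: fire δ:  (A=2, B=6, C=6, D=0) → (A=0, B=4, C=7, D=0)
step 5: fire γ:  (A=0, B=4, C=7, D=0) → (A=0, B=5, C=4, D=0)
step 6: fire γ:  (A=0, B=5, C=4, D=0) → (A=0, B=6, C=1, D=0)

(A=0, B=6, C=1, D=0)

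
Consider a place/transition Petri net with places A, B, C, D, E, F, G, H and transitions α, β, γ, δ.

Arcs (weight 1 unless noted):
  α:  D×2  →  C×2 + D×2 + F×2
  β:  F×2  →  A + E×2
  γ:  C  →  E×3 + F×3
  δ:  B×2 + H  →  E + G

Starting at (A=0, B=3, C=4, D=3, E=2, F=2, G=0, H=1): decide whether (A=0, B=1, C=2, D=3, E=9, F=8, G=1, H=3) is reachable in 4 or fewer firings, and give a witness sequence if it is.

depth 0: 1 marking
depth 1: 5 markings reached so far
depth 2: 13 markings reached so far
depth 3: 27 markings reached so far
depth 4: 48 markings reached so far
target is not among the 48 markings reachable within 4 steps

NO — not reachable within 4 firings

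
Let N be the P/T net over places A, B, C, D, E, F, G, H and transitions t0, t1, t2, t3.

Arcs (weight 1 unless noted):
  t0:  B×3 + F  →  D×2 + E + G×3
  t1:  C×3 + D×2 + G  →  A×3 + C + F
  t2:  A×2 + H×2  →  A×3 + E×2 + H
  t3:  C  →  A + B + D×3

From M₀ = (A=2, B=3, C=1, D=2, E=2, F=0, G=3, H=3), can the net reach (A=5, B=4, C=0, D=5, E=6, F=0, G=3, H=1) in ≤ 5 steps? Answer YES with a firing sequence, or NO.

step 1: fire t2:  (A=2, B=3, C=1, D=2, E=2, F=0, G=3, H=3) → (A=3, B=3, C=1, D=2, E=4, F=0, G=3, H=2)
step 2: fire t2:  (A=3, B=3, C=1, D=2, E=4, F=0, G=3, H=2) → (A=4, B=3, C=1, D=2, E=6, F=0, G=3, H=1)
step 3: fire t3:  (A=4, B=3, C=1, D=2, E=6, F=0, G=3, H=1) → (A=5, B=4, C=0, D=5, E=6, F=0, G=3, H=1)

YES — reachable via ⟨t2, t2, t3⟩ (3 firings)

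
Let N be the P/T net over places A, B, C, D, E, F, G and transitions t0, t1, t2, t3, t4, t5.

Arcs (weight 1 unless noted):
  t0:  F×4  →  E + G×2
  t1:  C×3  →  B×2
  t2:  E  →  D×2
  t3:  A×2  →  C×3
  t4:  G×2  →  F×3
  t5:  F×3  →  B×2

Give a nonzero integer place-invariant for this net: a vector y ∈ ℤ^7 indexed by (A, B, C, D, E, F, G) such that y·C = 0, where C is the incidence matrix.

y = (A:3, B:3, C:2, D:1, E:2, F:2, G:3)

Incidence matrix C (rows=places, cols=transitions):
       t0   t1   t2   t3   t4   t5
    A   0    0    0   -2    0    0
    B   0    2    0    0    0    2
    C   0   -3    0    3    0    0
    D   0    0    2    0    0    0
    E   1    0   -1    0    0    0
    F  -4    0    0    0    3   -3
    G   2    0    0    0   -2    0

Candidate y = [3, 3, 2, 1, 2, 2, 3]; check y·C column-wise:
  col t0: 3·0 + 3·0 + 2·0 + 1·0 + 2·1 + 2·-4 + 3·2 = 0
  col t1: 3·0 + 3·2 + 2·-3 + 1·0 + 2·0 + 2·0 + 3·0 = 0
  col t2: 3·0 + 3·0 + 2·0 + 1·2 + 2·-1 + 2·0 + 3·0 = 0
  col t3: 3·-2 + 3·0 + 2·3 + 1·0 + 2·0 + 2·0 + 3·0 = 0
  col t4: 3·0 + 3·0 + 2·0 + 1·0 + 2·0 + 2·3 + 3·-2 = 0
  col t5: 3·0 + 3·2 + 2·0 + 1·0 + 2·0 + 2·-3 + 3·0 = 0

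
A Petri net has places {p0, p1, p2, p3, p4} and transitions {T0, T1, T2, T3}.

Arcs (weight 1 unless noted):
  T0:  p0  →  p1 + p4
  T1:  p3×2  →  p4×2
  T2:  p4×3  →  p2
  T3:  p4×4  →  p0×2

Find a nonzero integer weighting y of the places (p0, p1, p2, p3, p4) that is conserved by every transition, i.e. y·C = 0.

Incidence matrix C (rows=places, cols=transitions):
       T0   T1   T2   T3
   p0  -1    0    0    2
   p1   1    0    0    0
   p2   0    0    1    0
   p3   0   -2    0    0
   p4   1    2   -3   -4

Candidate y = [2, 1, 3, 1, 1]; check y·C column-wise:
  col T0: 2·-1 + 1·1 + 3·0 + 1·0 + 1·1 = 0
  col T1: 2·0 + 1·0 + 3·0 + 1·-2 + 1·2 = 0
  col T2: 2·0 + 1·0 + 3·1 + 1·0 + 1·-3 = 0
  col T3: 2·2 + 1·0 + 3·0 + 1·0 + 1·-4 = 0

y = (p0:2, p1:1, p2:3, p3:1, p4:1)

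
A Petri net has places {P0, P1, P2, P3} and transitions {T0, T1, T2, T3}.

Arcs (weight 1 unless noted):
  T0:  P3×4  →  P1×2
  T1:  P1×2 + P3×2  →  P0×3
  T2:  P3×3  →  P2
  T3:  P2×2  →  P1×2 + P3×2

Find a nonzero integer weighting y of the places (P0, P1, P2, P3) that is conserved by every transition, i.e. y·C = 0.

y = (P0:2, P1:2, P2:3, P3:1)

Incidence matrix C (rows=places, cols=transitions):
       T0   T1   T2   T3
   P0   0    3    0    0
   P1   2   -2    0    2
   P2   0    0    1   -2
   P3  -4   -2   -3    2

Candidate y = [2, 2, 3, 1]; check y·C column-wise:
  col T0: 2·0 + 2·2 + 3·0 + 1·-4 = 0
  col T1: 2·3 + 2·-2 + 3·0 + 1·-2 = 0
  col T2: 2·0 + 2·0 + 3·1 + 1·-3 = 0
  col T3: 2·0 + 2·2 + 3·-2 + 1·2 = 0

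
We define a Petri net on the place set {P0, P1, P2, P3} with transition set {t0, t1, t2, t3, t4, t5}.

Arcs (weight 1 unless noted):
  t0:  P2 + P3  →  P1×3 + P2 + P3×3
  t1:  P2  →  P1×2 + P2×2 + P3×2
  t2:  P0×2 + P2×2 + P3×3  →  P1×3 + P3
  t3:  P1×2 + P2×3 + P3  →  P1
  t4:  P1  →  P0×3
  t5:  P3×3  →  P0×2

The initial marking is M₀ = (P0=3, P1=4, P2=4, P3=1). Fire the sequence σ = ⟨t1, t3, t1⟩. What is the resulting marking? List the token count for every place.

(P0=3, P1=7, P2=3, P3=4)

step 1: fire t1:  (P0=3, P1=4, P2=4, P3=1) → (P0=3, P1=6, P2=5, P3=3)
step 2: fire t3:  (P0=3, P1=6, P2=5, P3=3) → (P0=3, P1=5, P2=2, P3=2)
step 3: fire t1:  (P0=3, P1=5, P2=2, P3=2) → (P0=3, P1=7, P2=3, P3=4)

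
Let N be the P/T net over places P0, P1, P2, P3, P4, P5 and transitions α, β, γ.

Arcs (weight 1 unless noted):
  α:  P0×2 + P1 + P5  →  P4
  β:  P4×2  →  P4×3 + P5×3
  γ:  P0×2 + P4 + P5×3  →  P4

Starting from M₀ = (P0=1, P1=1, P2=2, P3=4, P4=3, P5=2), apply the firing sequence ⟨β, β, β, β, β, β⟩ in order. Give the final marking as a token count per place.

step 1: fire β:  (P0=1, P1=1, P2=2, P3=4, P4=3, P5=2) → (P0=1, P1=1, P2=2, P3=4, P4=4, P5=5)
step 2: fire β:  (P0=1, P1=1, P2=2, P3=4, P4=4, P5=5) → (P0=1, P1=1, P2=2, P3=4, P4=5, P5=8)
step 3: fire β:  (P0=1, P1=1, P2=2, P3=4, P4=5, P5=8) → (P0=1, P1=1, P2=2, P3=4, P4=6, P5=11)
step 4: fire β:  (P0=1, P1=1, P2=2, P3=4, P4=6, P5=11) → (P0=1, P1=1, P2=2, P3=4, P4=7, P5=14)
step 5: fire β:  (P0=1, P1=1, P2=2, P3=4, P4=7, P5=14) → (P0=1, P1=1, P2=2, P3=4, P4=8, P5=17)
step 6: fire β:  (P0=1, P1=1, P2=2, P3=4, P4=8, P5=17) → (P0=1, P1=1, P2=2, P3=4, P4=9, P5=20)

(P0=1, P1=1, P2=2, P3=4, P4=9, P5=20)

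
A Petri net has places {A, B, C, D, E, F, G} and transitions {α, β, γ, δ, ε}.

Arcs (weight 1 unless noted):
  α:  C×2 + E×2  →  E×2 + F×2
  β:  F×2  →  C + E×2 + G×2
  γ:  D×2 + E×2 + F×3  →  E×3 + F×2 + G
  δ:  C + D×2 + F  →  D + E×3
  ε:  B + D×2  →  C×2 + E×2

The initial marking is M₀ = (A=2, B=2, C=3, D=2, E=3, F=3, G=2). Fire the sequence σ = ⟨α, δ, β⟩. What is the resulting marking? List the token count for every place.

step 1: fire α:  (A=2, B=2, C=3, D=2, E=3, F=3, G=2) → (A=2, B=2, C=1, D=2, E=3, F=5, G=2)
step 2: fire δ:  (A=2, B=2, C=1, D=2, E=3, F=5, G=2) → (A=2, B=2, C=0, D=1, E=6, F=4, G=2)
step 3: fire β:  (A=2, B=2, C=0, D=1, E=6, F=4, G=2) → (A=2, B=2, C=1, D=1, E=8, F=2, G=4)

(A=2, B=2, C=1, D=1, E=8, F=2, G=4)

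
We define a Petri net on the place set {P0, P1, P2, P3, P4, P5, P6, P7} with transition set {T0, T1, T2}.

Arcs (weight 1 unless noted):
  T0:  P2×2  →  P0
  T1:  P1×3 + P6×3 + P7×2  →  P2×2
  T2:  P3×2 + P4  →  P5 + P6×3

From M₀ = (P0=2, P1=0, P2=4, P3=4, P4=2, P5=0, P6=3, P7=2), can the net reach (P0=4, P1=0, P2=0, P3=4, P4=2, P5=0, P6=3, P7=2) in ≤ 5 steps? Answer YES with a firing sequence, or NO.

step 1: fire T0:  (P0=2, P1=0, P2=4, P3=4, P4=2, P5=0, P6=3, P7=2) → (P0=3, P1=0, P2=2, P3=4, P4=2, P5=0, P6=3, P7=2)
step 2: fire T0:  (P0=3, P1=0, P2=2, P3=4, P4=2, P5=0, P6=3, P7=2) → (P0=4, P1=0, P2=0, P3=4, P4=2, P5=0, P6=3, P7=2)

YES — reachable via ⟨T0, T0⟩ (2 firings)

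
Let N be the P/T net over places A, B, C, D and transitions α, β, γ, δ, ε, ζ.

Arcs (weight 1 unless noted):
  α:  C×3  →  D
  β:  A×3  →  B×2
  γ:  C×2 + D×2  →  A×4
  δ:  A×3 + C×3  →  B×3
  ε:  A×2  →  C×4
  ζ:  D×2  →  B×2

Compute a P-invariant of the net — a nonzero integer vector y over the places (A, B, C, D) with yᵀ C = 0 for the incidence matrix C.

y = (A:2, B:3, C:1, D:3)

Incidence matrix C (rows=places, cols=transitions):
        α    β    γ    δ    ε    ζ
    A   0   -3    4   -3   -2    0
    B   0    2    0    3    0    2
    C  -3    0   -2   -3    4    0
    D   1    0   -2    0    0   -2

Candidate y = [2, 3, 1, 3]; check y·C column-wise:
  col α: 2·0 + 3·0 + 1·-3 + 3·1 = 0
  col β: 2·-3 + 3·2 + 1·0 + 3·0 = 0
  col γ: 2·4 + 3·0 + 1·-2 + 3·-2 = 0
  col δ: 2·-3 + 3·3 + 1·-3 + 3·0 = 0
  col ε: 2·-2 + 3·0 + 1·4 + 3·0 = 0
  col ζ: 2·0 + 3·2 + 1·0 + 3·-2 = 0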